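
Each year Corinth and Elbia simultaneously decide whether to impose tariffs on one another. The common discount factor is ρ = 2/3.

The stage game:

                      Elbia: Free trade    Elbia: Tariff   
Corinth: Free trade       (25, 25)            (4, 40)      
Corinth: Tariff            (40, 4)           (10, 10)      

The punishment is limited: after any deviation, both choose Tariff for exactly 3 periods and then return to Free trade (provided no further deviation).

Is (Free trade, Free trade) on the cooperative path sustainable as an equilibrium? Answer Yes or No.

Yes

Comparing payoff streams over the 4 periods until play realigns: cooperate → 25(1+ρ+…+ρ^3); deviate → 40 + 10(ρ+…+ρ^3).
Cooperation is sustained iff (25−10)(ρ+…+ρ^3) ≥ 40−25.
ρ+…+ρ^3 = 2/3·(1−(2/3)^3)/(1−2/3) = 1.4074, and (40−25)/(25−10) = 1.0000.
1.4074 ≥ 1.0000, so cooperation is sustainable.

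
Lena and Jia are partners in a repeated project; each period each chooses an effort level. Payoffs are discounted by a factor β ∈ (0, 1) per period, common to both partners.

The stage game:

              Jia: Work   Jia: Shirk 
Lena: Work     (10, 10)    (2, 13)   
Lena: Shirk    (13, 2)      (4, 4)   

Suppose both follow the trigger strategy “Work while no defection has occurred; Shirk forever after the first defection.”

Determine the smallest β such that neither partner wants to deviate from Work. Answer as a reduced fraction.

Under grim trigger the critical discount factor is (T−C)/(T−P) with T = 13, C = 10, P = 4.
β* = (13−10)/(13−4) = 3/9 = 1/3.

1/3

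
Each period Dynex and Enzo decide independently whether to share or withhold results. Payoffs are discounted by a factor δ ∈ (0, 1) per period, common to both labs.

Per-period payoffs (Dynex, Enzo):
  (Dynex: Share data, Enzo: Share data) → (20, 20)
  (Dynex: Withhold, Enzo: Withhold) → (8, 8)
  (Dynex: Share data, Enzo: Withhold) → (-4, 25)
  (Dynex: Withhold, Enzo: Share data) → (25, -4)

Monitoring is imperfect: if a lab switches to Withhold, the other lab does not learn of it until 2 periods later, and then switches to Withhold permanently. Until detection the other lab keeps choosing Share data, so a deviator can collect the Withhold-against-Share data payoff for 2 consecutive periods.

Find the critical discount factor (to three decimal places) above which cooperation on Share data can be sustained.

0.542

The best deviation is to choose Withhold for all 2 undetected periods, earning 25 each, then 8 forever once detected.
Deviation value: 25(1−δ^2)/(1−δ) + 8δ^2/(1−δ); cooperation value: 20/(1−δ).
IC: 20 ≥ 25(1−δ^2) + 8δ^2 = 25 − 17δ^2.
So δ^2 ≥ 5/17, giving δ ≥ (5/17)^(1/2) ≈ 0.542.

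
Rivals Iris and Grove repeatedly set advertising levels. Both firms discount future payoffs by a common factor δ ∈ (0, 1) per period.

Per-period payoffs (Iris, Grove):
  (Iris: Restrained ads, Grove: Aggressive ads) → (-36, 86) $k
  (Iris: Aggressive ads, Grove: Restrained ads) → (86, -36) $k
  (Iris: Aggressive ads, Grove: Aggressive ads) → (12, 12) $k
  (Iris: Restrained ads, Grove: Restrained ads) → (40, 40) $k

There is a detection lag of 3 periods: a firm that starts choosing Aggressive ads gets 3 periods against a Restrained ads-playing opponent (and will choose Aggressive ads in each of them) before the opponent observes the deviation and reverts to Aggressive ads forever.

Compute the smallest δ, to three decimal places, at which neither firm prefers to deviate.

A deviator earns 86 for 3 periods, then 12 forever; cooperating earns 40 forever. Multiplying the IC by (1−δ):
40 ≥ 86(1−δ^3) + 12δ^3, so 74·δ^3 ≥ 46 and δ^3 ≥ 23/37.
δ ≥ (23/37)^(1/3) ≈ 0.853.

0.853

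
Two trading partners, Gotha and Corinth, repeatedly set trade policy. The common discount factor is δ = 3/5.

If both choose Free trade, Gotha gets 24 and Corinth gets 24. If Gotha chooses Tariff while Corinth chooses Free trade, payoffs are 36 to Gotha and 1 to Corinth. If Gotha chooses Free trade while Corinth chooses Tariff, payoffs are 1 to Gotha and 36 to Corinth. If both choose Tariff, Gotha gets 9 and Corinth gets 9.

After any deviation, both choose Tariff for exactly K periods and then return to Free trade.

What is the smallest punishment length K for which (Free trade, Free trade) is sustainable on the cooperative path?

No profitable deviation requires (24−9)(δ+…+δ^K) ≥ 36−24, i.e. δ+…+δ^K ≥ 4/5 ≈ 0.8000.
With δ = 3/5, the partial sums are K=1: 0.6000, K=2: 0.9600.
K = 2 is the first length at which the sum reaches 0.8000.

2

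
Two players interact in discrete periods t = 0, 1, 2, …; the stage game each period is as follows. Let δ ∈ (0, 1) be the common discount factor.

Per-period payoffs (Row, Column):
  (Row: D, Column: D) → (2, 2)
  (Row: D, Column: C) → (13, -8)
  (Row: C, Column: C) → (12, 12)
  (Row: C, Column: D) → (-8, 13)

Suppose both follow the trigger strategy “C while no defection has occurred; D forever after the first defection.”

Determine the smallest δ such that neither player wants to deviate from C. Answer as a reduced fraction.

1/11

12/(1−δ) ≥ 13 + 2δ/(1−δ)
12 ≥ 13 − 11δ
δ ≥ 1/11.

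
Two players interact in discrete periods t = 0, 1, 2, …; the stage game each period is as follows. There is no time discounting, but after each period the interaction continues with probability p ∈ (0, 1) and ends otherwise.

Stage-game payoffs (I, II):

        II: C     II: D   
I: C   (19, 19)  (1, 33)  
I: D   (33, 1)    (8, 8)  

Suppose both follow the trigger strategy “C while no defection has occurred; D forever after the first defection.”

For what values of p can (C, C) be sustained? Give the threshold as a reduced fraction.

14/25

With no time discounting, the continuation probability p plays the role of the discount factor.
Grim-trigger IC: 19/(1−p) ≥ 33 + 8p/(1−p) ⇒ p ≥ (33−19)/(33−8) = 14/25.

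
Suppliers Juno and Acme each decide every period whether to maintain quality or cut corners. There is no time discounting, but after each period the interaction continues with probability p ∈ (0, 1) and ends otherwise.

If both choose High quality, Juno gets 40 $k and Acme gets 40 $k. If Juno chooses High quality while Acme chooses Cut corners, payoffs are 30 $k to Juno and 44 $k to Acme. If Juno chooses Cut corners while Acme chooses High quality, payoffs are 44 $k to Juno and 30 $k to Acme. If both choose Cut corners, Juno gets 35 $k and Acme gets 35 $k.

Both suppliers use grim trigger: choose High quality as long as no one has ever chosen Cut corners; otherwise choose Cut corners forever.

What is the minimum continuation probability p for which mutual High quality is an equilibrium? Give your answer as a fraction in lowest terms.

4/9

With no time discounting, the continuation probability p plays the role of the discount factor.
Grim-trigger IC: 40/(1−p) ≥ 44 + 35p/(1−p) ⇒ p ≥ (44−40)/(44−35) = 4/9.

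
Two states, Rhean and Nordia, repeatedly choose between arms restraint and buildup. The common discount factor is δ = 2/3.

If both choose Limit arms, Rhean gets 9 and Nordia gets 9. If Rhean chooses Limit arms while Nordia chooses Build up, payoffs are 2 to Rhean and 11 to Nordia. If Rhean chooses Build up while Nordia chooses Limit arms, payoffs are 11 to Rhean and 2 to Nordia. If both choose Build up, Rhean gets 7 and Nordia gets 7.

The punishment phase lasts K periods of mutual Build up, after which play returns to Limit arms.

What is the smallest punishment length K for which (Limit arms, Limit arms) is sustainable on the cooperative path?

2

No profitable deviation requires (9−7)(δ+…+δ^K) ≥ 11−9, i.e. δ+…+δ^K ≥ 1 ≈ 1.0000.
With δ = 2/3, the partial sums are K=1: 0.6667, K=2: 1.1111.
K = 2 is the first length at which the sum reaches 1.0000.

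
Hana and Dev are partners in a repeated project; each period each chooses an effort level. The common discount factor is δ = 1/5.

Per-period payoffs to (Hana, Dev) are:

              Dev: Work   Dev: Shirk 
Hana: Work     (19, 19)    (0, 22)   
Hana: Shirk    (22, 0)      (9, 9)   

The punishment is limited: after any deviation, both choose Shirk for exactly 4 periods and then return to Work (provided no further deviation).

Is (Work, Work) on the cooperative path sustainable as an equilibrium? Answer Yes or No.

No

A one-shot deviation gives 22 now, then 9 for 4 periods, then back to 19.
Gain from deviating: (22−19) today; loss: (19−9) in each of the next 4 periods.
No-deviation condition: (19−9)(δ+…+δ^4) ≥ 22−19, i.e. δ+…+δ^4 ≥ 3/10.
At δ = 1/5: δ+…+δ^4 = 0.2496 < 0.3000.
So cooperation is not sustainable.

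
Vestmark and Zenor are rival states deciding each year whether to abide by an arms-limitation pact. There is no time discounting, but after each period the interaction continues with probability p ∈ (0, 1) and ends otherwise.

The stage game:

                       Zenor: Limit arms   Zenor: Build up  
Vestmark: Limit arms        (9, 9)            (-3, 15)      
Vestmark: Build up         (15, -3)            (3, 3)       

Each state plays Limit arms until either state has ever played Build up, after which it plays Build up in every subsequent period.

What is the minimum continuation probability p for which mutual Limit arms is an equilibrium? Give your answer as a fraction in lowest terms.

1/2

With no time discounting, the continuation probability p plays the role of the discount factor.
Grim-trigger IC: 9/(1−p) ≥ 15 + 3p/(1−p) ⇒ p ≥ (15−9)/(15−3) = 1/2.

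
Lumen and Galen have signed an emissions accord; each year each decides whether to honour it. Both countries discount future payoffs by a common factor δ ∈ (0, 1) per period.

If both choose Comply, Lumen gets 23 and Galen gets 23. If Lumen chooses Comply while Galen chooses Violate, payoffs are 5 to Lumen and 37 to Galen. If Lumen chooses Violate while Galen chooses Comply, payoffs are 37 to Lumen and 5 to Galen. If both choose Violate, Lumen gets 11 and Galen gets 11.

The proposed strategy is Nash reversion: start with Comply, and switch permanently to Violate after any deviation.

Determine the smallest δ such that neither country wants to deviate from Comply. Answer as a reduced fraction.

7/13

Under grim trigger the critical discount factor is (T−C)/(T−P) with T = 37, C = 23, P = 11.
δ* = (37−23)/(37−11) = 14/26 = 7/13.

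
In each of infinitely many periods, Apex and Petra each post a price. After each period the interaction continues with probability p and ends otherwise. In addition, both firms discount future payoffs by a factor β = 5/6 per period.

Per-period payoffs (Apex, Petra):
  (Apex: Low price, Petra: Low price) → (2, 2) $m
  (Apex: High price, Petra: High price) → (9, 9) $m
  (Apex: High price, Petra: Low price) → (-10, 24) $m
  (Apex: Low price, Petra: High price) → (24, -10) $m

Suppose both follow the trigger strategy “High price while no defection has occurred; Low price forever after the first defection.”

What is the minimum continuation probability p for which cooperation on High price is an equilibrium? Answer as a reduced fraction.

With continuation probability p and discount β, the effective per-period discount factor is βp.
Grim-trigger IC: βp ≥ (24−9)/(24−2) = 15/22.
So p ≥ (15/22)/(5/6) = 9/11.

9/11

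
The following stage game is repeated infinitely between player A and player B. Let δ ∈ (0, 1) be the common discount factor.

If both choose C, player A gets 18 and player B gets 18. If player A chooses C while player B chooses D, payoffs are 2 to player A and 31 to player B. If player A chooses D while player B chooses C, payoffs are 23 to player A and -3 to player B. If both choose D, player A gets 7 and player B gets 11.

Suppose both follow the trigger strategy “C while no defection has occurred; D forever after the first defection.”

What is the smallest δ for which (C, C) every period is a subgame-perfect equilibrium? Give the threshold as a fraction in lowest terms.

13/20

player A's threshold: (23−18)/(23−7) = 5/16.
player B's threshold: (31−18)/(31−11) = 13/20.
5/16 < 13/20, so player B binds and δ* = 13/20.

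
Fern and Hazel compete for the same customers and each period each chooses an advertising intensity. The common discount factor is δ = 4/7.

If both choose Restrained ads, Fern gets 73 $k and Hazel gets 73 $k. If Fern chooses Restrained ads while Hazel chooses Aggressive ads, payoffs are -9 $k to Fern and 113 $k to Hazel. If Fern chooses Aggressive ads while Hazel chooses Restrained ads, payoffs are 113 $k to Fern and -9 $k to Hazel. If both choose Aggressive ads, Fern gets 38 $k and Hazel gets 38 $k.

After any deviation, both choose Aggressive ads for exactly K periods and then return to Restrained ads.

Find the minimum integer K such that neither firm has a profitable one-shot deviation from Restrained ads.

No profitable deviation requires (73−38)(δ+…+δ^K) ≥ 113−73, i.e. δ+…+δ^K ≥ 8/7 ≈ 1.1429.
With δ = 4/7, the partial sums are K=1: 0.5714, K=2: 0.8980, K=3: 1.0845, K=4: 1.1912.
K = 4 is the first length at which the sum reaches 1.1429.

4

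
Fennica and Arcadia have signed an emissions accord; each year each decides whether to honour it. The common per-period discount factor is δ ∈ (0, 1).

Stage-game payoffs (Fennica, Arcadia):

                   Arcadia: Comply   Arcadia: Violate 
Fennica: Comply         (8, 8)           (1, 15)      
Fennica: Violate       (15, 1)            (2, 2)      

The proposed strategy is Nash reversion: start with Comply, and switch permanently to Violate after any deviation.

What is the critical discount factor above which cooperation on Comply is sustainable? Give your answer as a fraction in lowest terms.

7/13

Cooperation forever yields 8 each period: 8/(1−δ).
Deviating yields 15 once, then 2 forever: 15 + 2δ/(1−δ).
No profitable deviation requires 8/(1−δ) ≥ 15 + 2δ/(1−δ).
Multiplying by (1−δ): 8 ≥ 15(1−δ) + 2δ = 15 − 13δ.
So 13δ ≥ 7, i.e. δ ≥ 7/13.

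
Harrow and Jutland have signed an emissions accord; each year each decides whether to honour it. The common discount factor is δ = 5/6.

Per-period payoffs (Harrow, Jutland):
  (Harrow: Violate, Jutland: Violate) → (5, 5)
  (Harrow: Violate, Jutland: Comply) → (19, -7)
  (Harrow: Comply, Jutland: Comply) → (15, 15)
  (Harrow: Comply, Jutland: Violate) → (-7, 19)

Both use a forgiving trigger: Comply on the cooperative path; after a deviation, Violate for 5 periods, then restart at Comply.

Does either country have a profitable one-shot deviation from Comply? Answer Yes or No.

Comparing payoff streams over the 6 periods until play realigns: cooperate → 15(1+δ+…+δ^5); deviate → 19 + 5(δ+…+δ^5).
Cooperation is sustained iff (15−5)(δ+…+δ^5) ≥ 19−15.
δ+…+δ^5 = 5/6·(1−(5/6)^5)/(1−5/6) = 2.9906, and (19−15)/(15−5) = 0.4000.
2.9906 ≥ 0.4000, so cooperation is sustainable.

No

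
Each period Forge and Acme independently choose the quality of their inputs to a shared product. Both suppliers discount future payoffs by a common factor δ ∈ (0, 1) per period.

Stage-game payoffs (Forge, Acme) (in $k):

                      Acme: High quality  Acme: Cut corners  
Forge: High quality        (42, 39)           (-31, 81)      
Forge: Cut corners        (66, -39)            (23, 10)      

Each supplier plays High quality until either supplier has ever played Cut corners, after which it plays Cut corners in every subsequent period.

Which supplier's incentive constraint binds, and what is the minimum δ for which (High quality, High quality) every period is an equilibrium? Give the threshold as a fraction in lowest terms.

For Forge: deviation gain 66−42 = 24, per-period punishment loss 42−23 = 19. IC gives δ ≥ 24/43.
For Acme: gain 42, loss 29 per period, so δ ≥ 42/71.
The tighter constraint is Acme's, so cooperation needs δ ≥ 42/71.

Acme; δ ≥ 42/71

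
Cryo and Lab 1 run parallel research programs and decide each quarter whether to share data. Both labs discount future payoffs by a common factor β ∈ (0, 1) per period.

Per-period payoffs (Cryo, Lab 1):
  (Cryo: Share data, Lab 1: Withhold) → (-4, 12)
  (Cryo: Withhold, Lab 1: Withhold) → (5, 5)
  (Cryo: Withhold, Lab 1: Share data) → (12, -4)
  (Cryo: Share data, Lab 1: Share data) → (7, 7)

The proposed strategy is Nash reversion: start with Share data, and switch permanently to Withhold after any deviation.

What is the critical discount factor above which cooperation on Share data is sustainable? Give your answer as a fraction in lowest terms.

7/(1−β) ≥ 12 + 5β/(1−β)
7 ≥ 12 − 7β
β ≥ 5/7.

5/7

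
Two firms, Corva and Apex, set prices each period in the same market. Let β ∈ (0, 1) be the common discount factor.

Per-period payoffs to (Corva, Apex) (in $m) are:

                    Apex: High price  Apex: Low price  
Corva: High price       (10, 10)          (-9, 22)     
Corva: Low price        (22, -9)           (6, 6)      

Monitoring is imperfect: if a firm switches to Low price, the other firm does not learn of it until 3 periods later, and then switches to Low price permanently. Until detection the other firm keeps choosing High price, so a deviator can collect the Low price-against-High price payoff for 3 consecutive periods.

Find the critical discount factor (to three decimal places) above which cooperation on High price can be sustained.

Deviating for the 3 undetected periods gains 22−10 = 12 per period over cooperation, then loses 10−6 = 4 per period forever once punishment starts.
Gain: 12(1 + β + … + β^2); loss: 4·β^3/(1−β).
No profitable deviation ⇔ 12(1−β^3) ≤ 4·β^3, i.e. β^3 ≥ 12/(12+4) = 3/4.
Hence β ≥ (3/4)^(1/3) ≈ 0.909.

0.909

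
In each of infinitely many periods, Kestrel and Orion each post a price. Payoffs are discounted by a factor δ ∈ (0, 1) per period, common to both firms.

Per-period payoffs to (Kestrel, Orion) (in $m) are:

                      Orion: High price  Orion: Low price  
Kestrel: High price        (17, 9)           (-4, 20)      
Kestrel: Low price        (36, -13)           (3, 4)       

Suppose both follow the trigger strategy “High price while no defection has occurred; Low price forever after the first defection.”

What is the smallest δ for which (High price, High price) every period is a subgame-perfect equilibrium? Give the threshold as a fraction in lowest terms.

11/16

For Kestrel: deviation gain 36−17 = 19, per-period punishment loss 17−3 = 14. IC gives δ ≥ 19/33.
For Orion: gain 11, loss 5 per period, so δ ≥ 11/16.
The tighter constraint is Orion's, so cooperation needs δ ≥ 11/16.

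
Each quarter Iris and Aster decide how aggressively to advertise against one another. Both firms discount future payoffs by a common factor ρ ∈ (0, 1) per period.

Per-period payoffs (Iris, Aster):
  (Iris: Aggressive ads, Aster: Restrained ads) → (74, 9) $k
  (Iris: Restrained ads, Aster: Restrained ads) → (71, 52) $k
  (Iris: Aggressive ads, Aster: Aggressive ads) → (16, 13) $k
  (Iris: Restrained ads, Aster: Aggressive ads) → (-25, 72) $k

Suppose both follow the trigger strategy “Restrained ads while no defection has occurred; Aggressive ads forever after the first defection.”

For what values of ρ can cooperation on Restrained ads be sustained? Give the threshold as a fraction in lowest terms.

20/59

For Iris: deviation gain 74−71 = 3, per-period punishment loss 71−16 = 55. IC gives ρ ≥ 3/58.
For Aster: gain 20, loss 39 per period, so ρ ≥ 20/59.
The tighter constraint is Aster's, so cooperation needs ρ ≥ 20/59.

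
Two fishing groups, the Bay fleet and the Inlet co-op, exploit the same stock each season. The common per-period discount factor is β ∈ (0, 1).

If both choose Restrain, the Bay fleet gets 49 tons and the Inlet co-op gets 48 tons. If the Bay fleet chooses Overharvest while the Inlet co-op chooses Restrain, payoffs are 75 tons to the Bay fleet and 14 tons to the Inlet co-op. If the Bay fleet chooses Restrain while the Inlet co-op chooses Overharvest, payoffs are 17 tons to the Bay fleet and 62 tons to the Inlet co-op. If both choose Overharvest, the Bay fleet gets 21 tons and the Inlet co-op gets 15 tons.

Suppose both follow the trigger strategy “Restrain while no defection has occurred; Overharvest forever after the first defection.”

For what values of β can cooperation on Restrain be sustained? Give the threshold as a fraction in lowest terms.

the Bay fleet: cooperation gives 49 each period; deviation gives 75 once then 21 forever.
  49/(1−β) ≥ 75 + 21β/(1−β) ⇒ β ≥ 26/54 = 13/27.
the Inlet co-op: cooperation gives 48 each period; deviation gives 62 once then 15 forever.
  β ≥ 14/47.
Both must hold, so the binding constraint is the Bay fleet's: β ≥ 13/27.

13/27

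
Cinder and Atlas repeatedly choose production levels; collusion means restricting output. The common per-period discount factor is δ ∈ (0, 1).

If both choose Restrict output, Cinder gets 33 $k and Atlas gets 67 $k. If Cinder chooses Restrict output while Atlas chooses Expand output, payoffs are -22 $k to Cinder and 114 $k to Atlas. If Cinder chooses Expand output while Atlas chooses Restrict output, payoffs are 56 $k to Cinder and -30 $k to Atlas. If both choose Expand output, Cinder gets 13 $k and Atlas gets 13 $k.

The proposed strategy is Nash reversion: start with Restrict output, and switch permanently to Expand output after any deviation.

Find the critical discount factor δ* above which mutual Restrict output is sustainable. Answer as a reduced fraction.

Cinder: cooperation gives 33 each period; deviation gives 56 once then 13 forever.
  33/(1−δ) ≥ 56 + 13δ/(1−δ) ⇒ δ ≥ 23/43.
Atlas: cooperation gives 67 each period; deviation gives 114 once then 13 forever.
  δ ≥ 47/101.
Both must hold, so the binding constraint is Cinder's: δ ≥ 23/43.

23/43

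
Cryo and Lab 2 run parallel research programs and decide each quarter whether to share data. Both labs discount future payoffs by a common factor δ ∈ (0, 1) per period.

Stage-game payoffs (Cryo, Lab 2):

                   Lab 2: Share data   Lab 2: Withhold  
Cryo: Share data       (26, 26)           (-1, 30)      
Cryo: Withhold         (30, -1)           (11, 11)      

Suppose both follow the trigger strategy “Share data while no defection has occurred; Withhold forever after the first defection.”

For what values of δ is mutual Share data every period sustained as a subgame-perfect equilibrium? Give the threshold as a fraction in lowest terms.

4/19

Cooperation forever yields 26 each period: 26/(1−δ).
Deviating yields 30 once, then 11 forever: 30 + 11δ/(1−δ).
No profitable deviation requires 26/(1−δ) ≥ 30 + 11δ/(1−δ).
Multiplying by (1−δ): 26 ≥ 30(1−δ) + 11δ = 30 − 19δ.
So 19δ ≥ 4, i.e. δ ≥ 4/19.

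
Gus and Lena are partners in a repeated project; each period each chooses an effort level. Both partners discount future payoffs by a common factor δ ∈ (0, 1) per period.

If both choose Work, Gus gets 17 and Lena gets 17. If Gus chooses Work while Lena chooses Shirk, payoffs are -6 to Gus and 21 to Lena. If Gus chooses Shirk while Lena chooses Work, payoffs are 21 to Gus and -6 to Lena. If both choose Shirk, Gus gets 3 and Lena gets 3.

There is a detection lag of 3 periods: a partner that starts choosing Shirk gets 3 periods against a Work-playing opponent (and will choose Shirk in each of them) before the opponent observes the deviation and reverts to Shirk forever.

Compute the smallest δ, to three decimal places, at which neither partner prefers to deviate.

Deviating for the 3 undetected periods gains 21−17 = 4 per period over cooperation, then loses 17−3 = 14 per period forever once punishment starts.
Gain: 4(1 + δ + … + δ^2); loss: 14·δ^3/(1−δ).
No profitable deviation ⇔ 4(1−δ^3) ≤ 14·δ^3, i.e. δ^3 ≥ 4/(4+14) = 2/9.
Hence δ ≥ (2/9)^(1/3) ≈ 0.606.

0.606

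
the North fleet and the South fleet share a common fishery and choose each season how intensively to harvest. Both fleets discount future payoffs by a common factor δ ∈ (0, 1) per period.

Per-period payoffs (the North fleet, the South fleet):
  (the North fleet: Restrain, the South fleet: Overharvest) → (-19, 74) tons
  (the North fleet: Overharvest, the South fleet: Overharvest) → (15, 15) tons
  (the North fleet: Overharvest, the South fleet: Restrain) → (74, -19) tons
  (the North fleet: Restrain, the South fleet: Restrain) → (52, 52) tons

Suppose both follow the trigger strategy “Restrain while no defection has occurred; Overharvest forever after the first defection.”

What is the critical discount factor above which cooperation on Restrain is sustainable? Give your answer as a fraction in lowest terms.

22/59

One-period gain from deviating is 74 − 52 = 22. The loss is 52 − 15 = 37 in every subsequent period, with present value 37·δ/(1−δ).
Deviation is unprofitable when 37·δ/(1−δ) ≥ 22, i.e. δ/(1−δ) ≥ 22/37.
Equivalently δ ≥ 22/(22+37) = 22/59.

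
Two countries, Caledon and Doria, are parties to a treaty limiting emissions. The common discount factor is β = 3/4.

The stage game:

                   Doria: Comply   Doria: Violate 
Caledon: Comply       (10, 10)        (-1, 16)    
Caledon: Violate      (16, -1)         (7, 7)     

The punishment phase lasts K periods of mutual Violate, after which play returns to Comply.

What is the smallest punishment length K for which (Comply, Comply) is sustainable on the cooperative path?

4

IC: β(1−β^K)/(1−β) ≥ (16−10)/(10−7) = 2.
With β = 3/4: need 1 − β^K ≥ 2·(1−3/4)/(3/4), i.e. β^K ≤ 0.3333.
Since (3/4)^3 = 0.4219 and (3/4)^4 = 0.3164, the smallest such K is 4.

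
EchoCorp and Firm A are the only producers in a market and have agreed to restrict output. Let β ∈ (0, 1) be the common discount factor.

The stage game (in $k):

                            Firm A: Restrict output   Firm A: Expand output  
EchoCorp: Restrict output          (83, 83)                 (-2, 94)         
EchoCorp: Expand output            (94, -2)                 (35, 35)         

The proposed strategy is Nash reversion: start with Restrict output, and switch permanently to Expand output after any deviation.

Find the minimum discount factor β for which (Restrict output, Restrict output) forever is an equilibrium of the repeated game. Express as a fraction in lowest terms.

One-period gain from deviating is 94 − 83 = 11. The loss is 83 − 35 = 48 in every subsequent period, with present value 48·β/(1−β).
Deviation is unprofitable when 48·β/(1−β) ≥ 11, i.e. β/(1−β) ≥ 11/48.
Equivalently β ≥ 11/(11+48) = 11/59.

11/59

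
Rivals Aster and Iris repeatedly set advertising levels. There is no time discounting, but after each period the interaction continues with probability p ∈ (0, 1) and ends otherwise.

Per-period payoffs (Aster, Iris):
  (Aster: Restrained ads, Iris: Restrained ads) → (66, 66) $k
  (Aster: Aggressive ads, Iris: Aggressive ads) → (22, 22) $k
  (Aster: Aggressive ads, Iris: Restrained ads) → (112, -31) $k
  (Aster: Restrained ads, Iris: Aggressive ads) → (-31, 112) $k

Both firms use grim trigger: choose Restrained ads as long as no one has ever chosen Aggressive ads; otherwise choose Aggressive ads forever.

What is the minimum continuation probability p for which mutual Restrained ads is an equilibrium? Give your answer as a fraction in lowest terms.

23/45

With no time discounting, the continuation probability p plays the role of the discount factor.
Grim-trigger IC: 66/(1−p) ≥ 112 + 22p/(1−p) ⇒ p ≥ (112−66)/(112−22) = 23/45.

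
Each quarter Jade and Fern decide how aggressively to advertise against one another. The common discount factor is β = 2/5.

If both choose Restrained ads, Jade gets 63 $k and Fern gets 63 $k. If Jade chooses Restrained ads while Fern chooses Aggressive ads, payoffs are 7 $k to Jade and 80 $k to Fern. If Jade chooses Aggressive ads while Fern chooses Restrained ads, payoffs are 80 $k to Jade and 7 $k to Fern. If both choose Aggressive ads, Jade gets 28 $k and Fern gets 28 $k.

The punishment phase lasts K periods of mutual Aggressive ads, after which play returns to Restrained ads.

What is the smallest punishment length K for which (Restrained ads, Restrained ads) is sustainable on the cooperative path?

2

No profitable deviation requires (63−28)(β+…+β^K) ≥ 80−63, i.e. β+…+β^K ≥ 17/35 ≈ 0.4857.
With β = 2/5, the partial sums are K=1: 0.4000, K=2: 0.5600.
K = 2 is the first length at which the sum reaches 0.4857.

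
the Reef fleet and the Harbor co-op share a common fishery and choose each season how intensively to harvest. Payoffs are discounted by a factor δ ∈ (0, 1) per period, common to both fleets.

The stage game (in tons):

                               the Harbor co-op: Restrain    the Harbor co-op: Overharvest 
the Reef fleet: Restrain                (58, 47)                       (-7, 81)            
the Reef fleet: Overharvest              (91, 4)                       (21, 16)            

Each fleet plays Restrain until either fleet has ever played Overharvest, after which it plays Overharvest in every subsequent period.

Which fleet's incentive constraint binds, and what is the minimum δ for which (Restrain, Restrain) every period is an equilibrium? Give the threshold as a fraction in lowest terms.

the Reef fleet's threshold: (91−58)/(91−21) = 33/70.
the Harbor co-op's threshold: (81−47)/(81−16) = 34/65.
33/70 < 34/65, so the Harbor co-op binds and δ* = 34/65.

the Harbor co-op; δ ≥ 34/65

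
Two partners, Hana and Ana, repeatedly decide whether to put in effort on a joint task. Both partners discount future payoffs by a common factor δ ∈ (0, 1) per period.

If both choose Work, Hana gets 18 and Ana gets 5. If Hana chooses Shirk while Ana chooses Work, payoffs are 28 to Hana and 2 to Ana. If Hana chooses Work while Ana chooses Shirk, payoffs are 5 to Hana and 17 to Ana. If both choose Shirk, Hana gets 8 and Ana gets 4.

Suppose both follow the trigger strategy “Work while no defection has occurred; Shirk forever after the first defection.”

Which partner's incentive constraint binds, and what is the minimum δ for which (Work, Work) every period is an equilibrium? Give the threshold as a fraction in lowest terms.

For Hana: deviation gain 28−18 = 10, per-period punishment loss 18−8 = 10. IC gives δ ≥ 10/20 = 1/2.
For Ana: gain 12, loss 1 per period, so δ ≥ 12/13.
The tighter constraint is Ana's, so cooperation needs δ ≥ 12/13.

Ana; δ ≥ 12/13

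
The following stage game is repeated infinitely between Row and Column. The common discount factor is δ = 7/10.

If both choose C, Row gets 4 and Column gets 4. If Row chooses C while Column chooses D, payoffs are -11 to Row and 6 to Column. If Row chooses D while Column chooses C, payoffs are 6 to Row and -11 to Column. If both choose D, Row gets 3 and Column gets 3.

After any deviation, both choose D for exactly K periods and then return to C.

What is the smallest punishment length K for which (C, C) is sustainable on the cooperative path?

IC: δ(1−δ^K)/(1−δ) ≥ (6−4)/(4−3) = 2.
With δ = 7/10: need 1 − δ^K ≥ 2·(1−7/10)/(7/10), i.e. δ^K ≤ 0.1429.
Since (7/10)^5 = 0.1681 and (7/10)^6 = 0.1176, the smallest such K is 6.

6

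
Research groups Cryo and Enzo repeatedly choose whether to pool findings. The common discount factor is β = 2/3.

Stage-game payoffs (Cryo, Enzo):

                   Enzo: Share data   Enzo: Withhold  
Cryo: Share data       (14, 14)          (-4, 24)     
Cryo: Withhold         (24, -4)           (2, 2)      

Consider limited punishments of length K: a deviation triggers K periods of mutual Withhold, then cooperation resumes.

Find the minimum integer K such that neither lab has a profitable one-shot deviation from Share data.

2

Need Σ_{k=1}^{K} β^k ≥ (24−14)/(14−2) = 0.8333 at β = 2/3.
At K = 1 the sum is 0.6667 < 0.8333; at K = 2 it is 1.1111 ≥ 0.8333.
So the minimum punishment length is K = 2.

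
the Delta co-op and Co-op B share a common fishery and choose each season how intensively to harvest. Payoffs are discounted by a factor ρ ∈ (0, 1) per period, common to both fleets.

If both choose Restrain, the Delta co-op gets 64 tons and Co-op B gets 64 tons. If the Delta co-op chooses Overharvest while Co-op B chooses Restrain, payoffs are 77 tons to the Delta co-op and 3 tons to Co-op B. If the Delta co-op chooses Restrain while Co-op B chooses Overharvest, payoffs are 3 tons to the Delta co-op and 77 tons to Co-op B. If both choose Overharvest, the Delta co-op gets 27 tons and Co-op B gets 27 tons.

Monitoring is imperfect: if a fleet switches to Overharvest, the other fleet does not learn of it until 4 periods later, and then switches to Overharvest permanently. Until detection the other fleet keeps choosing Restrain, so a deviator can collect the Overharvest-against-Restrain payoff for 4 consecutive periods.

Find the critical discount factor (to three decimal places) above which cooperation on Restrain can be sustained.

0.714

The best deviation is to choose Overharvest for all 4 undetected periods, earning 77 each, then 27 forever once detected.
Deviation value: 77(1−ρ^4)/(1−ρ) + 27ρ^4/(1−ρ); cooperation value: 64/(1−ρ).
IC: 64 ≥ 77(1−ρ^4) + 27ρ^4 = 77 − 50ρ^4.
So ρ^4 ≥ 13/50, giving ρ ≥ (13/50)^(1/4) ≈ 0.714.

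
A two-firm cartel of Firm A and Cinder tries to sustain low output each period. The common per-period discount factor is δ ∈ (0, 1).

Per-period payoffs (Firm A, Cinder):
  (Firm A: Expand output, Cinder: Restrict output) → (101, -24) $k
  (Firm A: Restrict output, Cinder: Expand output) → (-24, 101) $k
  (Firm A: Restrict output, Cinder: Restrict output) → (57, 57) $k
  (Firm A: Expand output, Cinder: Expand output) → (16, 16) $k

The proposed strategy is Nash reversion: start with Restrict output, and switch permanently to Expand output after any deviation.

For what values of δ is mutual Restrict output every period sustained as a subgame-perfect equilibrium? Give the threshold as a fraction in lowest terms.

44/85

One-period gain from deviating is 101 − 57 = 44. The loss is 57 − 16 = 41 in every subsequent period, with present value 41·δ/(1−δ).
Deviation is unprofitable when 41·δ/(1−δ) ≥ 44, i.e. δ/(1−δ) ≥ 44/41.
Equivalently δ ≥ 44/(44+41) = 44/85.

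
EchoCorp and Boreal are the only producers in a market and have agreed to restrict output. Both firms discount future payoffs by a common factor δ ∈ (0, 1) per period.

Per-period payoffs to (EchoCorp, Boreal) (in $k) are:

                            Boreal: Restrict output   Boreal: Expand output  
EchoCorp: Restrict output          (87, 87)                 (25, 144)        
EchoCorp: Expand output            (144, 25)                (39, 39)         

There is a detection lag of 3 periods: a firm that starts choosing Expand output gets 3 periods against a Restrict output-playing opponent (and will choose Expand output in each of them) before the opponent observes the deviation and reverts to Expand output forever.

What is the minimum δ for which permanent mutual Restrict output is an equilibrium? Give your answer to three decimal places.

Deviating for the 3 undetected periods gains 144−87 = 57 per period over cooperation, then loses 87−39 = 48 per period forever once punishment starts.
Gain: 57(1 + δ + … + δ^2); loss: 48·δ^3/(1−δ).
No profitable deviation ⇔ 57(1−δ^3) ≤ 48·δ^3, i.e. δ^3 ≥ 57/(57+48) = 19/35.
Hence δ ≥ (19/35)^(1/3) ≈ 0.816.

0.816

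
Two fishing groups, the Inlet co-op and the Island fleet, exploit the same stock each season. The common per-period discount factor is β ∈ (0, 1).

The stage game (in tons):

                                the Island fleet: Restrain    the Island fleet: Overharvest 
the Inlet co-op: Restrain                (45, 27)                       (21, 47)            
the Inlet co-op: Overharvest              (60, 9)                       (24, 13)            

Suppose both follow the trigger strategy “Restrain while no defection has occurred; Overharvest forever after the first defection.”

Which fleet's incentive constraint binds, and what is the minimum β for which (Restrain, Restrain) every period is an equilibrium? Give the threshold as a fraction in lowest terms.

the Island fleet; β ≥ 10/17

For the Inlet co-op: deviation gain 60−45 = 15, per-period punishment loss 45−24 = 21. IC gives β ≥ 15/36 = 5/12.
For the Island fleet: gain 20, loss 14 per period, so β ≥ 20/34 = 10/17.
The tighter constraint is the Island fleet's, so cooperation needs β ≥ 10/17.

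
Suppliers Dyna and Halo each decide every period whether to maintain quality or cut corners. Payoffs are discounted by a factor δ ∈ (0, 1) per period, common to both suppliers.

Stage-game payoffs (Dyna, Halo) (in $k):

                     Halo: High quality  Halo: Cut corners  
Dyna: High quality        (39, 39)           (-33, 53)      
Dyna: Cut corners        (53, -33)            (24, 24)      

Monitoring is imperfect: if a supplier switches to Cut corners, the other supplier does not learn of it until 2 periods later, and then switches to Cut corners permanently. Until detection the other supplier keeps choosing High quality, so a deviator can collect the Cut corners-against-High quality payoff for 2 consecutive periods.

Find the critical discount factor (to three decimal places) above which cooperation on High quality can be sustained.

0.695

A deviator earns 53 for 2 periods, then 24 forever; cooperating earns 39 forever. Multiplying the IC by (1−δ):
39 ≥ 53(1−δ^2) + 24δ^2, so 29·δ^2 ≥ 14 and δ^2 ≥ 14/29.
δ ≥ (14/29)^(1/2) ≈ 0.695.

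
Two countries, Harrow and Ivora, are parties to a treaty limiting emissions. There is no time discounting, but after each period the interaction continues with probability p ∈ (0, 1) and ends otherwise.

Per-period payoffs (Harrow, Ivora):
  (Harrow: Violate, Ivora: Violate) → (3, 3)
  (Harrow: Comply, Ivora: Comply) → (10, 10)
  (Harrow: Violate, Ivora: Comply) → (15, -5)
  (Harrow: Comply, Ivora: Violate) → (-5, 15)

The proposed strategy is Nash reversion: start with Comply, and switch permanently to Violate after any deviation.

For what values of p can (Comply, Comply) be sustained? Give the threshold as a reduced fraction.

Expected cooperation value is 10 + p·10 + p²·10 + … = 10/(1−p); deviation gives 15 + p·3/(1−p).
10 ≥ 15(1−p) + 3p ⇒ 12p ≥ 5 ⇒ p ≥ 5/12.

5/12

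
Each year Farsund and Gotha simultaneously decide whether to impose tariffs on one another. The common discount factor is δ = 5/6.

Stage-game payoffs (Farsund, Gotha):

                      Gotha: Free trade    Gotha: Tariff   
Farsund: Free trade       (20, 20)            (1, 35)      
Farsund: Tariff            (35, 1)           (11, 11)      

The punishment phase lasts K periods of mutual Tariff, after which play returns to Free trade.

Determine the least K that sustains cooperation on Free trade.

Need Σ_{k=1}^{K} δ^k ≥ (35−20)/(20−11) = 1.6667 at δ = 5/6.
At K = 2 the sum is 1.5278 < 1.6667; at K = 3 it is 2.1065 ≥ 1.6667.
So the minimum punishment length is K = 3.

3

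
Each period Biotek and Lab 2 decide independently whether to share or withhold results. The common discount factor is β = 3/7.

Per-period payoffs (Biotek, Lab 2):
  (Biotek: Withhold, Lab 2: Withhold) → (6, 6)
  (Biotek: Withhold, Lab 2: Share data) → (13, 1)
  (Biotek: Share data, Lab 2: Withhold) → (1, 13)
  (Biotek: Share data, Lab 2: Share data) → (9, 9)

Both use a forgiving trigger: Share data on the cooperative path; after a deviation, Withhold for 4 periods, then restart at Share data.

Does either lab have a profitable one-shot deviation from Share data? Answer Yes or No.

Comparing payoff streams over the 5 periods until play realigns: cooperate → 9(1+β+…+β^4); deviate → 13 + 6(β+…+β^4).
Cooperation is sustained iff (9−6)(β+…+β^4) ≥ 13−9.
β+…+β^4 = 3/7·(1−(3/7)^4)/(1−3/7) = 0.7247, and (13−9)/(9−6) = 1.3333.
0.7247 < 1.3333, so cooperation is not sustainable.

Yes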